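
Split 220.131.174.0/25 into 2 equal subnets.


New prefix = 25 + 1 = 26
Each subnet has 64 addresses
  220.131.174.0/26
  220.131.174.64/26
Subnets: 220.131.174.0/26, 220.131.174.64/26


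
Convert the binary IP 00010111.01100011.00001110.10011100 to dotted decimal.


00010111 = 23
01100011 = 99
00001110 = 14
10011100 = 156
IP: 23.99.14.156


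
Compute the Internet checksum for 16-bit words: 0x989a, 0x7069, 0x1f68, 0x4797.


Sum all words (with carry folding):
+ 0x989a = 0x989a
+ 0x7069 = 0x0904
+ 0x1f68 = 0x286c
+ 0x4797 = 0x7003
One's complement: ~0x7003
Checksum = 0x8ffc


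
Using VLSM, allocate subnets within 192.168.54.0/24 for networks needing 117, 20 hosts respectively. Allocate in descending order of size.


117 hosts -> /25 (126 usable): 192.168.54.0/25
20 hosts -> /27 (30 usable): 192.168.54.128/27
Allocation: 192.168.54.0/25 (117 hosts, 126 usable); 192.168.54.128/27 (20 hosts, 30 usable)


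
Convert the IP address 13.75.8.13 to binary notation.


13 = 00001101
75 = 01001011
8 = 00001000
13 = 00001101
Binary: 00001101.01001011.00001000.00001101


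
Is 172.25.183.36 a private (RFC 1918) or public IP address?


RFC 1918 private ranges:
  10.0.0.0/8 (10.0.0.0 - 10.255.255.255)
  172.16.0.0/12 (172.16.0.0 - 172.31.255.255)
  192.168.0.0/16 (192.168.0.0 - 192.168.255.255)
Private (in 172.16.0.0/12)


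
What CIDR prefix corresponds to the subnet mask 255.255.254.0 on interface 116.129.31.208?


Binary: 11111111.11111111.11111110.00000000
Count leading 1s
Prefix: /23


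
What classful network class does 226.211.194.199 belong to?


First octet: 226
Binary: 11100010
1110xxxx -> Class D (224-239)
Class D (multicast), default mask N/A


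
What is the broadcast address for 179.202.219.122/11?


Network: 179.192.0.0/11
Host bits = 21
Set all host bits to 1:
Broadcast: 179.223.255.255


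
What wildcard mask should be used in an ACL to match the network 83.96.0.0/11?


Subnet mask: 255.224.0.0
Wildcard = 255.255.255.255 - subnet mask
255 - 255 = 0
255 - 224 = 31
255 - 0 = 255
255 - 0 = 255
Wildcard: 0.31.255.255


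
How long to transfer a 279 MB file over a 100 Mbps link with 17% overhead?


Effective throughput = 100 * (1 - 17/100) = 83 Mbps
File size in Mb = 279 * 8 = 2232 Mb
Time = 2232 / 83
Time = 26.8916 seconds


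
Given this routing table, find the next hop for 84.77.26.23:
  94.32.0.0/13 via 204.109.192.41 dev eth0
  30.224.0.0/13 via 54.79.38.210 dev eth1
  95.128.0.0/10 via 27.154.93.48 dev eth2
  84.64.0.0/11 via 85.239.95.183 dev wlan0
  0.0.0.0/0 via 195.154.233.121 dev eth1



Longest prefix match for 84.77.26.23:
  /13 94.32.0.0: no
  /13 30.224.0.0: no
  /10 95.128.0.0: no
  /11 84.64.0.0: MATCH
  /0 0.0.0.0: MATCH
Selected: next-hop 85.239.95.183 via wlan0 (matched /11)


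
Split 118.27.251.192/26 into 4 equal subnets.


New prefix = 26 + 2 = 28
Each subnet has 16 addresses
  118.27.251.192/28
  118.27.251.208/28
  118.27.251.224/28
  118.27.251.240/28
Subnets: 118.27.251.192/28, 118.27.251.208/28, 118.27.251.224/28, 118.27.251.240/28


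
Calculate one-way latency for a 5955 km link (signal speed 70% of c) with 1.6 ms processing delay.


Speed = 0.7 * 3e5 km/s = 210000 km/s
Propagation delay = 5955 / 210000 = 0.0284 s = 28.3571 ms
Processing delay = 1.6 ms
Total one-way latency = 29.9571 ms


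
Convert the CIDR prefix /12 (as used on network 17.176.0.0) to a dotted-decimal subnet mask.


/12 means 12 network bits, 20 host bits
Binary: 11111111111100000000000000000000
Mask: 255.240.0.0


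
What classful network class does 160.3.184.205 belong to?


First octet: 160
Binary: 10100000
10xxxxxx -> Class B (128-191)
Class B, default mask 255.255.0.0 (/16)


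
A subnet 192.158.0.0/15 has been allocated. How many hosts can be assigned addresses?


Host bits = 32 - 15 = 17
Total addresses = 2^17 = 131072
Usable = total - 2 (network and broadcast)
Usable hosts: 131070


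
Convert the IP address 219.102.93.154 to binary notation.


219 = 11011011
102 = 01100110
93 = 01011101
154 = 10011010
Binary: 11011011.01100110.01011101.10011010


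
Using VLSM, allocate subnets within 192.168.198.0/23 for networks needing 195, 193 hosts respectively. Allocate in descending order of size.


195 hosts -> /24 (254 usable): 192.168.198.0/24
193 hosts -> /24 (254 usable): 192.168.199.0/24
Allocation: 192.168.198.0/24 (195 hosts, 254 usable); 192.168.199.0/24 (193 hosts, 254 usable)


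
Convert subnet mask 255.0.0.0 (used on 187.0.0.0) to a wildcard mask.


Subnet mask: 255.0.0.0
Wildcard = 255.255.255.255 - subnet mask
255 - 255 = 0
255 - 0 = 255
255 - 0 = 255
255 - 0 = 255
Wildcard: 0.255.255.255


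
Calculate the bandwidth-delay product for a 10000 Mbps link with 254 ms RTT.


BDP = bandwidth * RTT
= 10000 Mbps * 254 ms
= 10000 * 1e6 * 254 / 1000 bits
= 2540000000 bits
= 317500000 bytes
= 310058.5938 KB
BDP = 2540000000 bits (317500000 bytes)


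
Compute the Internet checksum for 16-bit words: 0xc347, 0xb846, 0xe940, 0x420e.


Sum all words (with carry folding):
+ 0xc347 = 0xc347
+ 0xb846 = 0x7b8e
+ 0xe940 = 0x64cf
+ 0x420e = 0xa6dd
One's complement: ~0xa6dd
Checksum = 0x5922


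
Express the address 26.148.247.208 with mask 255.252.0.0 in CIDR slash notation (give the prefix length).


Binary: 11111111.11111100.00000000.00000000
Count leading 1s
Prefix: /14


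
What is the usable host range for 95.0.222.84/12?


Network: 95.0.0.0
Broadcast: 95.15.255.255
First usable = network + 1
Last usable = broadcast - 1
Range: 95.0.0.1 to 95.15.255.254


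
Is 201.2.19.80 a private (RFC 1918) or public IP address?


RFC 1918 private ranges:
  10.0.0.0/8 (10.0.0.0 - 10.255.255.255)
  172.16.0.0/12 (172.16.0.0 - 172.31.255.255)
  192.168.0.0/16 (192.168.0.0 - 192.168.255.255)
Public (not in any RFC 1918 range)


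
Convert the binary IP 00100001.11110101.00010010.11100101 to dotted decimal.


00100001 = 33
11110101 = 245
00010010 = 18
11100101 = 229
IP: 33.245.18.229


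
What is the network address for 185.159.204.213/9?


IP:   10111001.10011111.11001100.11010101
Mask: 11111111.10000000.00000000.00000000
AND operation:
Net:  10111001.10000000.00000000.00000000
Network: 185.128.0.0/9


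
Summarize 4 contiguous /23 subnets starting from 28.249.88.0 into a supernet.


Original prefix: /23
Number of subnets: 4 = 2^2
New prefix = 23 - 2 = 21
Supernet: 28.249.88.0/21


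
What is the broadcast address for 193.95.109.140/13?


Network: 193.88.0.0/13
Host bits = 19
Set all host bits to 1:
Broadcast: 193.95.255.255


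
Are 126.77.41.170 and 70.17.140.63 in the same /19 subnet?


Mask: 255.255.224.0
126.77.41.170 AND mask = 126.77.32.0
70.17.140.63 AND mask = 70.17.128.0
No, different subnets (126.77.32.0 vs 70.17.128.0)


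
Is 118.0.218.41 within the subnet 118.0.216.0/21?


Subnet network: 118.0.216.0
Test IP AND mask: 118.0.216.0
Yes, 118.0.218.41 is in 118.0.216.0/21


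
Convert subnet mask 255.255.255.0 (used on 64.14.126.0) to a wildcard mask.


Subnet mask: 255.255.255.0
Wildcard = 255.255.255.255 - subnet mask
255 - 255 = 0
255 - 255 = 0
255 - 255 = 0
255 - 0 = 255
Wildcard: 0.0.0.255


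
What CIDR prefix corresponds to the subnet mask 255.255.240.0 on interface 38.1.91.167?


Binary: 11111111.11111111.11110000.00000000
Count leading 1s
Prefix: /20


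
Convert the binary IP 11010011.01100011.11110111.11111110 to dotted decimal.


11010011 = 211
01100011 = 99
11110111 = 247
11111110 = 254
IP: 211.99.247.254


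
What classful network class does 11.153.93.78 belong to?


First octet: 11
Binary: 00001011
0xxxxxxx -> Class A (1-126)
Class A, default mask 255.0.0.0 (/8)


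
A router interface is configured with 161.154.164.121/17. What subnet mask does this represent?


/17 means 17 network bits, 15 host bits
Binary: 11111111111111111000000000000000
Mask: 255.255.128.0


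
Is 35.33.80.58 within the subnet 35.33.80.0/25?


Subnet network: 35.33.80.0
Test IP AND mask: 35.33.80.0
Yes, 35.33.80.58 is in 35.33.80.0/25


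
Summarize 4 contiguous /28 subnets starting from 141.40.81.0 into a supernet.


Original prefix: /28
Number of subnets: 4 = 2^2
New prefix = 28 - 2 = 26
Supernet: 141.40.81.0/26


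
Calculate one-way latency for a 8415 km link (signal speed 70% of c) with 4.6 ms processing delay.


Speed = 0.7 * 3e5 km/s = 210000 km/s
Propagation delay = 8415 / 210000 = 0.0401 s = 40.0714 ms
Processing delay = 4.6 ms
Total one-way latency = 44.6714 ms


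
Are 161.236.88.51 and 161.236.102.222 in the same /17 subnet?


Mask: 255.255.128.0
161.236.88.51 AND mask = 161.236.0.0
161.236.102.222 AND mask = 161.236.0.0
Yes, same subnet (161.236.0.0)


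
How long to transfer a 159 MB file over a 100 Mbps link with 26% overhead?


Effective throughput = 100 * (1 - 26/100) = 74 Mbps
File size in Mb = 159 * 8 = 1272 Mb
Time = 1272 / 74
Time = 17.1892 seconds


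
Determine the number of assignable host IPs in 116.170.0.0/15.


Host bits = 32 - 15 = 17
Total addresses = 2^17 = 131072
Usable = total - 2 (network and broadcast)
Usable hosts: 131070


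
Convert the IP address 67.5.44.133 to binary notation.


67 = 01000011
5 = 00000101
44 = 00101100
133 = 10000101
Binary: 01000011.00000101.00101100.10000101


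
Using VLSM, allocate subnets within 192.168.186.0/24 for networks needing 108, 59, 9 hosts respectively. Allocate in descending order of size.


108 hosts -> /25 (126 usable): 192.168.186.0/25
59 hosts -> /26 (62 usable): 192.168.186.128/26
9 hosts -> /28 (14 usable): 192.168.186.192/28
Allocation: 192.168.186.0/25 (108 hosts, 126 usable); 192.168.186.128/26 (59 hosts, 62 usable); 192.168.186.192/28 (9 hosts, 14 usable)


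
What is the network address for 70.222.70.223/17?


IP:   01000110.11011110.01000110.11011111
Mask: 11111111.11111111.10000000.00000000
AND operation:
Net:  01000110.11011110.00000000.00000000
Network: 70.222.0.0/17


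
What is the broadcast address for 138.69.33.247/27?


Network: 138.69.33.224/27
Host bits = 5
Set all host bits to 1:
Broadcast: 138.69.33.255


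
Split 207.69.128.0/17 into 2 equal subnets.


New prefix = 17 + 1 = 18
Each subnet has 16384 addresses
  207.69.128.0/18
  207.69.192.0/18
Subnets: 207.69.128.0/18, 207.69.192.0/18


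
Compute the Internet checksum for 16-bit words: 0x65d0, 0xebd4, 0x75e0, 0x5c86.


Sum all words (with carry folding):
+ 0x65d0 = 0x65d0
+ 0xebd4 = 0x51a5
+ 0x75e0 = 0xc785
+ 0x5c86 = 0x240c
One's complement: ~0x240c
Checksum = 0xdbf3


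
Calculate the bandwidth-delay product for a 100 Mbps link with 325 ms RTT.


BDP = bandwidth * RTT
= 100 Mbps * 325 ms
= 100 * 1e6 * 325 / 1000 bits
= 32500000 bits
= 4062500 bytes
= 3967.2852 KB
BDP = 32500000 bits (4062500 bytes)


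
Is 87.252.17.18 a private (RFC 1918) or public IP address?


RFC 1918 private ranges:
  10.0.0.0/8 (10.0.0.0 - 10.255.255.255)
  172.16.0.0/12 (172.16.0.0 - 172.31.255.255)
  192.168.0.0/16 (192.168.0.0 - 192.168.255.255)
Public (not in any RFC 1918 range)


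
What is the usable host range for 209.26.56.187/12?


Network: 209.16.0.0
Broadcast: 209.31.255.255
First usable = network + 1
Last usable = broadcast - 1
Range: 209.16.0.1 to 209.31.255.254


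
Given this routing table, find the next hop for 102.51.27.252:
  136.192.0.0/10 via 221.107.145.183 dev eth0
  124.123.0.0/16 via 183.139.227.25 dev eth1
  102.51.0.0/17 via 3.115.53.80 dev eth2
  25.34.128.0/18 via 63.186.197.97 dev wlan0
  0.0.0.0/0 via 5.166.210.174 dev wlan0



Longest prefix match for 102.51.27.252:
  /10 136.192.0.0: no
  /16 124.123.0.0: no
  /17 102.51.0.0: MATCH
  /18 25.34.128.0: no
  /0 0.0.0.0: MATCH
Selected: next-hop 3.115.53.80 via eth2 (matched /17)


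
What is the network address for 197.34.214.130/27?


IP:   11000101.00100010.11010110.10000010
Mask: 11111111.11111111.11111111.11100000
AND operation:
Net:  11000101.00100010.11010110.10000000
Network: 197.34.214.128/27


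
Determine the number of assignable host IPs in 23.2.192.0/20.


Host bits = 32 - 20 = 12
Total addresses = 2^12 = 4096
Usable = total - 2 (network and broadcast)
Usable hosts: 4094


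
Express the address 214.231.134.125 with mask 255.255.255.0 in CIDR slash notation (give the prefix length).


Binary: 11111111.11111111.11111111.00000000
Count leading 1s
Prefix: /24


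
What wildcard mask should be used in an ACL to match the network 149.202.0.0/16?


Subnet mask: 255.255.0.0
Wildcard = 255.255.255.255 - subnet mask
255 - 255 = 0
255 - 255 = 0
255 - 0 = 255
255 - 0 = 255
Wildcard: 0.0.255.255


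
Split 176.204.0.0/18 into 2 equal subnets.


New prefix = 18 + 1 = 19
Each subnet has 8192 addresses
  176.204.0.0/19
  176.204.32.0/19
Subnets: 176.204.0.0/19, 176.204.32.0/19


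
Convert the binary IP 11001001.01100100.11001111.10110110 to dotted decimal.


11001001 = 201
01100100 = 100
11001111 = 207
10110110 = 182
IP: 201.100.207.182


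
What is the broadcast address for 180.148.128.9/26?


Network: 180.148.128.0/26
Host bits = 6
Set all host bits to 1:
Broadcast: 180.148.128.63


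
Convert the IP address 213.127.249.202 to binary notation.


213 = 11010101
127 = 01111111
249 = 11111001
202 = 11001010
Binary: 11010101.01111111.11111001.11001010


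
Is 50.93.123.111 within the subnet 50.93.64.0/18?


Subnet network: 50.93.64.0
Test IP AND mask: 50.93.64.0
Yes, 50.93.123.111 is in 50.93.64.0/18


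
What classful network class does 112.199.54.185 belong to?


First octet: 112
Binary: 01110000
0xxxxxxx -> Class A (1-126)
Class A, default mask 255.0.0.0 (/8)


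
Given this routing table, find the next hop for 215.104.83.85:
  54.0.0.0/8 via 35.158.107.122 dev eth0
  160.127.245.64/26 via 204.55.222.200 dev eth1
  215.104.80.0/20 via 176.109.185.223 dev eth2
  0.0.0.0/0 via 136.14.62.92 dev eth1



Longest prefix match for 215.104.83.85:
  /8 54.0.0.0: no
  /26 160.127.245.64: no
  /20 215.104.80.0: MATCH
  /0 0.0.0.0: MATCH
Selected: next-hop 176.109.185.223 via eth2 (matched /20)


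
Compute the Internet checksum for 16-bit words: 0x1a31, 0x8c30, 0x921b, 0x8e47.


Sum all words (with carry folding):
+ 0x1a31 = 0x1a31
+ 0x8c30 = 0xa661
+ 0x921b = 0x387d
+ 0x8e47 = 0xc6c4
One's complement: ~0xc6c4
Checksum = 0x393b


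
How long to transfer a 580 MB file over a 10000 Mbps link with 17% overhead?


Effective throughput = 10000 * (1 - 17/100) = 8300 Mbps
File size in Mb = 580 * 8 = 4640 Mb
Time = 4640 / 8300
Time = 0.559 seconds


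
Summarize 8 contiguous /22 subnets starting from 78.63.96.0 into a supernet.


Original prefix: /22
Number of subnets: 8 = 2^3
New prefix = 22 - 3 = 19
Supernet: 78.63.96.0/19


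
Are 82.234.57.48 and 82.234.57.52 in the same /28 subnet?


Mask: 255.255.255.240
82.234.57.48 AND mask = 82.234.57.48
82.234.57.52 AND mask = 82.234.57.48
Yes, same subnet (82.234.57.48)


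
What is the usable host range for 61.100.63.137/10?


Network: 61.64.0.0
Broadcast: 61.127.255.255
First usable = network + 1
Last usable = broadcast - 1
Range: 61.64.0.1 to 61.127.255.254


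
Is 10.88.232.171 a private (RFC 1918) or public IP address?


RFC 1918 private ranges:
  10.0.0.0/8 (10.0.0.0 - 10.255.255.255)
  172.16.0.0/12 (172.16.0.0 - 172.31.255.255)
  192.168.0.0/16 (192.168.0.0 - 192.168.255.255)
Private (in 10.0.0.0/8)


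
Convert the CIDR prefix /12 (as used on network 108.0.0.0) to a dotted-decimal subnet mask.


/12 means 12 network bits, 20 host bits
Binary: 11111111111100000000000000000000
Mask: 255.240.0.0


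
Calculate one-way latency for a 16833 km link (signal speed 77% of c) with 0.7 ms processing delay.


Speed = 0.77 * 3e5 km/s = 231000 km/s
Propagation delay = 16833 / 231000 = 0.0729 s = 72.8701 ms
Processing delay = 0.7 ms
Total one-way latency = 73.5701 ms


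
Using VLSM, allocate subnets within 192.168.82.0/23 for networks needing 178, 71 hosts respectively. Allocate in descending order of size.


178 hosts -> /24 (254 usable): 192.168.82.0/24
71 hosts -> /25 (126 usable): 192.168.83.0/25
Allocation: 192.168.82.0/24 (178 hosts, 254 usable); 192.168.83.0/25 (71 hosts, 126 usable)


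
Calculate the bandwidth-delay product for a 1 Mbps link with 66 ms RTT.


BDP = bandwidth * RTT
= 1 Mbps * 66 ms
= 1 * 1e6 * 66 / 1000 bits
= 66000 bits
= 8250 bytes
= 8.0566 KB
BDP = 66000 bits (8250 bytes)


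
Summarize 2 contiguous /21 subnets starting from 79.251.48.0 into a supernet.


Original prefix: /21
Number of subnets: 2 = 2^1
New prefix = 21 - 1 = 20
Supernet: 79.251.48.0/20


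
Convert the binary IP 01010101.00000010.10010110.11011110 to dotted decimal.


01010101 = 85
00000010 = 2
10010110 = 150
11011110 = 222
IP: 85.2.150.222


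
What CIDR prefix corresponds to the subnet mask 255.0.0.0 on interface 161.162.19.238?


Binary: 11111111.00000000.00000000.00000000
Count leading 1s
Prefix: /8


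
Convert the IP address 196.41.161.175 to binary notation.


196 = 11000100
41 = 00101001
161 = 10100001
175 = 10101111
Binary: 11000100.00101001.10100001.10101111


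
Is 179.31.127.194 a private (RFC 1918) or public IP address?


RFC 1918 private ranges:
  10.0.0.0/8 (10.0.0.0 - 10.255.255.255)
  172.16.0.0/12 (172.16.0.0 - 172.31.255.255)
  192.168.0.0/16 (192.168.0.0 - 192.168.255.255)
Public (not in any RFC 1918 range)


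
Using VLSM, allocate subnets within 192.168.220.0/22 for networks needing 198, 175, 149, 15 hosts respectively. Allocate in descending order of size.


198 hosts -> /24 (254 usable): 192.168.220.0/24
175 hosts -> /24 (254 usable): 192.168.221.0/24
149 hosts -> /24 (254 usable): 192.168.222.0/24
15 hosts -> /27 (30 usable): 192.168.223.0/27
Allocation: 192.168.220.0/24 (198 hosts, 254 usable); 192.168.221.0/24 (175 hosts, 254 usable); 192.168.222.0/24 (149 hosts, 254 usable); 192.168.223.0/27 (15 hosts, 30 usable)


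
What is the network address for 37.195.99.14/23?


IP:   00100101.11000011.01100011.00001110
Mask: 11111111.11111111.11111110.00000000
AND operation:
Net:  00100101.11000011.01100010.00000000
Network: 37.195.98.0/23


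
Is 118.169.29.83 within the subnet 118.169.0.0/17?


Subnet network: 118.169.0.0
Test IP AND mask: 118.169.0.0
Yes, 118.169.29.83 is in 118.169.0.0/17


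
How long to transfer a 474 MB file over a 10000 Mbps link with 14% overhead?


Effective throughput = 10000 * (1 - 14/100) = 8600 Mbps
File size in Mb = 474 * 8 = 3792 Mb
Time = 3792 / 8600
Time = 0.4409 seconds


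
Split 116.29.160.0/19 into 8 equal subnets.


New prefix = 19 + 3 = 22
Each subnet has 1024 addresses
  116.29.160.0/22
  116.29.164.0/22
  116.29.168.0/22
  116.29.172.0/22
  116.29.176.0/22
  116.29.180.0/22
  116.29.184.0/22
  116.29.188.0/22
Subnets: 116.29.160.0/22, 116.29.164.0/22, 116.29.168.0/22, 116.29.172.0/22, 116.29.176.0/22, 116.29.180.0/22, 116.29.184.0/22, 116.29.188.0/22


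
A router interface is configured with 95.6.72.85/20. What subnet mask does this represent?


/20 means 20 network bits, 12 host bits
Binary: 11111111111111111111000000000000
Mask: 255.255.240.0


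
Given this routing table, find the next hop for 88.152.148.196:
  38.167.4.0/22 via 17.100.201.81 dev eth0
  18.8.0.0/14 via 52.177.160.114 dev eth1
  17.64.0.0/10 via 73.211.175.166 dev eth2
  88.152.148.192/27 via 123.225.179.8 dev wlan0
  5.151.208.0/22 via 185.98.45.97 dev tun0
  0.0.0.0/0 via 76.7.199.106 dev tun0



Longest prefix match for 88.152.148.196:
  /22 38.167.4.0: no
  /14 18.8.0.0: no
  /10 17.64.0.0: no
  /27 88.152.148.192: MATCH
  /22 5.151.208.0: no
  /0 0.0.0.0: MATCH
Selected: next-hop 123.225.179.8 via wlan0 (matched /27)


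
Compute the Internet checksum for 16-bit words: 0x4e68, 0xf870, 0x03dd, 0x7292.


Sum all words (with carry folding):
+ 0x4e68 = 0x4e68
+ 0xf870 = 0x46d9
+ 0x03dd = 0x4ab6
+ 0x7292 = 0xbd48
One's complement: ~0xbd48
Checksum = 0x42b7


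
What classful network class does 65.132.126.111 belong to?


First octet: 65
Binary: 01000001
0xxxxxxx -> Class A (1-126)
Class A, default mask 255.0.0.0 (/8)


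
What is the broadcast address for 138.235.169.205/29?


Network: 138.235.169.200/29
Host bits = 3
Set all host bits to 1:
Broadcast: 138.235.169.207


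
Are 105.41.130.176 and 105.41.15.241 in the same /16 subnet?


Mask: 255.255.0.0
105.41.130.176 AND mask = 105.41.0.0
105.41.15.241 AND mask = 105.41.0.0
Yes, same subnet (105.41.0.0)


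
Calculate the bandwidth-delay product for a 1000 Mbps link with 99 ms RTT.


BDP = bandwidth * RTT
= 1000 Mbps * 99 ms
= 1000 * 1e6 * 99 / 1000 bits
= 99000000 bits
= 12375000 bytes
= 12084.9609 KB
BDP = 99000000 bits (12375000 bytes)


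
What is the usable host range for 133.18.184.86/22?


Network: 133.18.184.0
Broadcast: 133.18.187.255
First usable = network + 1
Last usable = broadcast - 1
Range: 133.18.184.1 to 133.18.187.254


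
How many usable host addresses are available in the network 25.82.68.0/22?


Host bits = 32 - 22 = 10
Total addresses = 2^10 = 1024
Usable = total - 2 (network and broadcast)
Usable hosts: 1022


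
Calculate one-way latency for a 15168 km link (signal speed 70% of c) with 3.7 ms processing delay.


Speed = 0.7 * 3e5 km/s = 210000 km/s
Propagation delay = 15168 / 210000 = 0.0722 s = 72.2286 ms
Processing delay = 3.7 ms
Total one-way latency = 75.9286 ms


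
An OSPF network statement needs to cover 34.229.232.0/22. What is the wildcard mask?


Subnet mask: 255.255.252.0
Wildcard = 255.255.255.255 - subnet mask
255 - 255 = 0
255 - 255 = 0
255 - 252 = 3
255 - 0 = 255
Wildcard: 0.0.3.255


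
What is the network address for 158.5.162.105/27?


IP:   10011110.00000101.10100010.01101001
Mask: 11111111.11111111.11111111.11100000
AND operation:
Net:  10011110.00000101.10100010.01100000
Network: 158.5.162.96/27


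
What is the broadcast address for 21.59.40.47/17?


Network: 21.59.0.0/17
Host bits = 15
Set all host bits to 1:
Broadcast: 21.59.127.255


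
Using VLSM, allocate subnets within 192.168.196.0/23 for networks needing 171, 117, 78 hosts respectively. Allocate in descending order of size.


171 hosts -> /24 (254 usable): 192.168.196.0/24
117 hosts -> /25 (126 usable): 192.168.197.0/25
78 hosts -> /25 (126 usable): 192.168.197.128/25
Allocation: 192.168.196.0/24 (171 hosts, 254 usable); 192.168.197.0/25 (117 hosts, 126 usable); 192.168.197.128/25 (78 hosts, 126 usable)


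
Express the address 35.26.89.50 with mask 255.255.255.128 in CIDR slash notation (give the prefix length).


Binary: 11111111.11111111.11111111.10000000
Count leading 1s
Prefix: /25


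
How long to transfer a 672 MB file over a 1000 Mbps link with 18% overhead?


Effective throughput = 1000 * (1 - 18/100) = 820.0 Mbps
File size in Mb = 672 * 8 = 5376 Mb
Time = 5376 / 820.0
Time = 6.5561 seconds


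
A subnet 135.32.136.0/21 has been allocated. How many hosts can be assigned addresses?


Host bits = 32 - 21 = 11
Total addresses = 2^11 = 2048
Usable = total - 2 (network and broadcast)
Usable hosts: 2046


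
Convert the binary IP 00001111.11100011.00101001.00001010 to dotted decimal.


00001111 = 15
11100011 = 227
00101001 = 41
00001010 = 10
IP: 15.227.41.10


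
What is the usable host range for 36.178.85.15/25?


Network: 36.178.85.0
Broadcast: 36.178.85.127
First usable = network + 1
Last usable = broadcast - 1
Range: 36.178.85.1 to 36.178.85.126


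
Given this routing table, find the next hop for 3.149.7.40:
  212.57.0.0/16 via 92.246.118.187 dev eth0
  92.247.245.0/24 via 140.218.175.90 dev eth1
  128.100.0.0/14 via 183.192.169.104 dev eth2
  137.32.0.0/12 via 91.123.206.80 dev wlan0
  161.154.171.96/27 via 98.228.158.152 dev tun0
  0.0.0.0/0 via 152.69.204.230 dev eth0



Longest prefix match for 3.149.7.40:
  /16 212.57.0.0: no
  /24 92.247.245.0: no
  /14 128.100.0.0: no
  /12 137.32.0.0: no
  /27 161.154.171.96: no
  /0 0.0.0.0: MATCH
Selected: next-hop 152.69.204.230 via eth0 (matched /0)


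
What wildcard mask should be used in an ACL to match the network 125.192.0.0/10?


Subnet mask: 255.192.0.0
Wildcard = 255.255.255.255 - subnet mask
255 - 255 = 0
255 - 192 = 63
255 - 0 = 255
255 - 0 = 255
Wildcard: 0.63.255.255


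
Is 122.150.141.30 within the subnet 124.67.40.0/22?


Subnet network: 124.67.40.0
Test IP AND mask: 122.150.140.0
No, 122.150.141.30 is not in 124.67.40.0/22


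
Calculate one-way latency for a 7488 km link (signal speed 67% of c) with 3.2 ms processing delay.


Speed = 0.67 * 3e5 km/s = 201000 km/s
Propagation delay = 7488 / 201000 = 0.0373 s = 37.2537 ms
Processing delay = 3.2 ms
Total one-way latency = 40.4537 ms


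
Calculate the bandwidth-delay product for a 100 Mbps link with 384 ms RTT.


BDP = bandwidth * RTT
= 100 Mbps * 384 ms
= 100 * 1e6 * 384 / 1000 bits
= 38400000 bits
= 4800000 bytes
= 4687.5 KB
BDP = 38400000 bits (4800000 bytes)


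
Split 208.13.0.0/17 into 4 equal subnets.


New prefix = 17 + 2 = 19
Each subnet has 8192 addresses
  208.13.0.0/19
  208.13.32.0/19
  208.13.64.0/19
  208.13.96.0/19
Subnets: 208.13.0.0/19, 208.13.32.0/19, 208.13.64.0/19, 208.13.96.0/19


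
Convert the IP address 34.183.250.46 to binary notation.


34 = 00100010
183 = 10110111
250 = 11111010
46 = 00101110
Binary: 00100010.10110111.11111010.00101110


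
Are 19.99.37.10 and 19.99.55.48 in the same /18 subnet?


Mask: 255.255.192.0
19.99.37.10 AND mask = 19.99.0.0
19.99.55.48 AND mask = 19.99.0.0
Yes, same subnet (19.99.0.0)


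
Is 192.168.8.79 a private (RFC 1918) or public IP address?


RFC 1918 private ranges:
  10.0.0.0/8 (10.0.0.0 - 10.255.255.255)
  172.16.0.0/12 (172.16.0.0 - 172.31.255.255)
  192.168.0.0/16 (192.168.0.0 - 192.168.255.255)
Private (in 192.168.0.0/16)


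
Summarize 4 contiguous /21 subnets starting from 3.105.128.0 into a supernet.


Original prefix: /21
Number of subnets: 4 = 2^2
New prefix = 21 - 2 = 19
Supernet: 3.105.128.0/19


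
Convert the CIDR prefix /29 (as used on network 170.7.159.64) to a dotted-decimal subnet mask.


/29 means 29 network bits, 3 host bits
Binary: 11111111111111111111111111111000
Mask: 255.255.255.248


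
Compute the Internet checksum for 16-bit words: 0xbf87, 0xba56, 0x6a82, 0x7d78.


Sum all words (with carry folding):
+ 0xbf87 = 0xbf87
+ 0xba56 = 0x79de
+ 0x6a82 = 0xe460
+ 0x7d78 = 0x61d9
One's complement: ~0x61d9
Checksum = 0x9e26


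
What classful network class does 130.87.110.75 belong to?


First octet: 130
Binary: 10000010
10xxxxxx -> Class B (128-191)
Class B, default mask 255.255.0.0 (/16)


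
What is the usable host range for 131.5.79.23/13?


Network: 131.0.0.0
Broadcast: 131.7.255.255
First usable = network + 1
Last usable = broadcast - 1
Range: 131.0.0.1 to 131.7.255.254


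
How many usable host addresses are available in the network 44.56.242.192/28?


Host bits = 32 - 28 = 4
Total addresses = 2^4 = 16
Usable = total - 2 (network and broadcast)
Usable hosts: 14


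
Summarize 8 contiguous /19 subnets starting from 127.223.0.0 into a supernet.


Original prefix: /19
Number of subnets: 8 = 2^3
New prefix = 19 - 3 = 16
Supernet: 127.223.0.0/16


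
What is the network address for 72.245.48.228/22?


IP:   01001000.11110101.00110000.11100100
Mask: 11111111.11111111.11111100.00000000
AND operation:
Net:  01001000.11110101.00110000.00000000
Network: 72.245.48.0/22


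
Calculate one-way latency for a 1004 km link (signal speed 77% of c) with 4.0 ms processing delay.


Speed = 0.77 * 3e5 km/s = 231000 km/s
Propagation delay = 1004 / 231000 = 0.0043 s = 4.3463 ms
Processing delay = 4.0 ms
Total one-way latency = 8.3463 ms


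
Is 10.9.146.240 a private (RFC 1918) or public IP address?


RFC 1918 private ranges:
  10.0.0.0/8 (10.0.0.0 - 10.255.255.255)
  172.16.0.0/12 (172.16.0.0 - 172.31.255.255)
  192.168.0.0/16 (192.168.0.0 - 192.168.255.255)
Private (in 10.0.0.0/8)


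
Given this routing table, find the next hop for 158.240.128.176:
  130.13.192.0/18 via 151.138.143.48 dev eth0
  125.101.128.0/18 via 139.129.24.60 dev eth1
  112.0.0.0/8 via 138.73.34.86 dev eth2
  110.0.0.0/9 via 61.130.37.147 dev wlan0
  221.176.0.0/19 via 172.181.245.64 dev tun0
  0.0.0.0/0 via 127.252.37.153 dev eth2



Longest prefix match for 158.240.128.176:
  /18 130.13.192.0: no
  /18 125.101.128.0: no
  /8 112.0.0.0: no
  /9 110.0.0.0: no
  /19 221.176.0.0: no
  /0 0.0.0.0: MATCH
Selected: next-hop 127.252.37.153 via eth2 (matched /0)


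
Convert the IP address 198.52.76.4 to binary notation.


198 = 11000110
52 = 00110100
76 = 01001100
4 = 00000100
Binary: 11000110.00110100.01001100.00000100


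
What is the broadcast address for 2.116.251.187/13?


Network: 2.112.0.0/13
Host bits = 19
Set all host bits to 1:
Broadcast: 2.119.255.255


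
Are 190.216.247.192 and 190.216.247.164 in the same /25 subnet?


Mask: 255.255.255.128
190.216.247.192 AND mask = 190.216.247.128
190.216.247.164 AND mask = 190.216.247.128
Yes, same subnet (190.216.247.128)


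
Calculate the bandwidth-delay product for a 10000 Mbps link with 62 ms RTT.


BDP = bandwidth * RTT
= 10000 Mbps * 62 ms
= 10000 * 1e6 * 62 / 1000 bits
= 620000000 bits
= 77500000 bytes
= 75683.5938 KB
BDP = 620000000 bits (77500000 bytes)


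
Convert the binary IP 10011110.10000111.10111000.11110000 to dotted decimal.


10011110 = 158
10000111 = 135
10111000 = 184
11110000 = 240
IP: 158.135.184.240


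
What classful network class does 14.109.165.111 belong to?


First octet: 14
Binary: 00001110
0xxxxxxx -> Class A (1-126)
Class A, default mask 255.0.0.0 (/8)


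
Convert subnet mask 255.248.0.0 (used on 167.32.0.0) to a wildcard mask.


Subnet mask: 255.248.0.0
Wildcard = 255.255.255.255 - subnet mask
255 - 255 = 0
255 - 248 = 7
255 - 0 = 255
255 - 0 = 255
Wildcard: 0.7.255.255


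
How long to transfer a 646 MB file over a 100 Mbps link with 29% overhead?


Effective throughput = 100 * (1 - 29/100) = 71 Mbps
File size in Mb = 646 * 8 = 5168 Mb
Time = 5168 / 71
Time = 72.7887 seconds


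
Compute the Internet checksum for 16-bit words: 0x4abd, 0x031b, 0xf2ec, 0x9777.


Sum all words (with carry folding):
+ 0x4abd = 0x4abd
+ 0x031b = 0x4dd8
+ 0xf2ec = 0x40c5
+ 0x9777 = 0xd83c
One's complement: ~0xd83c
Checksum = 0x27c3


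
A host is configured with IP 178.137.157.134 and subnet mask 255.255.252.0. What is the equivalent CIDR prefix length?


Binary: 11111111.11111111.11111100.00000000
Count leading 1s
Prefix: /22


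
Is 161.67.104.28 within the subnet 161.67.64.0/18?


Subnet network: 161.67.64.0
Test IP AND mask: 161.67.64.0
Yes, 161.67.104.28 is in 161.67.64.0/18


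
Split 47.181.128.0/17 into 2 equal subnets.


New prefix = 17 + 1 = 18
Each subnet has 16384 addresses
  47.181.128.0/18
  47.181.192.0/18
Subnets: 47.181.128.0/18, 47.181.192.0/18


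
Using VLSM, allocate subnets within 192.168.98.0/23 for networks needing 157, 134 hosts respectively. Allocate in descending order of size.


157 hosts -> /24 (254 usable): 192.168.98.0/24
134 hosts -> /24 (254 usable): 192.168.99.0/24
Allocation: 192.168.98.0/24 (157 hosts, 254 usable); 192.168.99.0/24 (134 hosts, 254 usable)


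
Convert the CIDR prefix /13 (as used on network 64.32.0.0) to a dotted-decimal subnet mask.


/13 means 13 network bits, 19 host bits
Binary: 11111111111110000000000000000000
Mask: 255.248.0.0


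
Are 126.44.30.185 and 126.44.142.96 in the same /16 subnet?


Mask: 255.255.0.0
126.44.30.185 AND mask = 126.44.0.0
126.44.142.96 AND mask = 126.44.0.0
Yes, same subnet (126.44.0.0)


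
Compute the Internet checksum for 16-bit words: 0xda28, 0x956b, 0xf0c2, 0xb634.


Sum all words (with carry folding):
+ 0xda28 = 0xda28
+ 0x956b = 0x6f94
+ 0xf0c2 = 0x6057
+ 0xb634 = 0x168c
One's complement: ~0x168c
Checksum = 0xe973


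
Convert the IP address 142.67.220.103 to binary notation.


142 = 10001110
67 = 01000011
220 = 11011100
103 = 01100111
Binary: 10001110.01000011.11011100.01100111


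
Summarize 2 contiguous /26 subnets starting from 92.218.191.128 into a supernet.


Original prefix: /26
Number of subnets: 2 = 2^1
New prefix = 26 - 1 = 25
Supernet: 92.218.191.128/25


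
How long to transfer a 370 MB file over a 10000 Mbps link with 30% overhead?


Effective throughput = 10000 * (1 - 30/100) = 7000 Mbps
File size in Mb = 370 * 8 = 2960 Mb
Time = 2960 / 7000
Time = 0.4229 seconds


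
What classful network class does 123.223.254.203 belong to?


First octet: 123
Binary: 01111011
0xxxxxxx -> Class A (1-126)
Class A, default mask 255.0.0.0 (/8)


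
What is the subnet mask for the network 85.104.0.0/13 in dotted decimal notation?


/13 means 13 network bits, 19 host bits
Binary: 11111111111110000000000000000000
Mask: 255.248.0.0


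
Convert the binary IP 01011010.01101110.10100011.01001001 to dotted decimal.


01011010 = 90
01101110 = 110
10100011 = 163
01001001 = 73
IP: 90.110.163.73


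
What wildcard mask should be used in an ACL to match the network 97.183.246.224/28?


Subnet mask: 255.255.255.240
Wildcard = 255.255.255.255 - subnet mask
255 - 255 = 0
255 - 255 = 0
255 - 255 = 0
255 - 240 = 15
Wildcard: 0.0.0.15


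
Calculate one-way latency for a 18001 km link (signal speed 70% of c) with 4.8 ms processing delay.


Speed = 0.7 * 3e5 km/s = 210000 km/s
Propagation delay = 18001 / 210000 = 0.0857 s = 85.719 ms
Processing delay = 4.8 ms
Total one-way latency = 90.519 ms


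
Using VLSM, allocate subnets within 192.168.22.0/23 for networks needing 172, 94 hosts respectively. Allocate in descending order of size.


172 hosts -> /24 (254 usable): 192.168.22.0/24
94 hosts -> /25 (126 usable): 192.168.23.0/25
Allocation: 192.168.22.0/24 (172 hosts, 254 usable); 192.168.23.0/25 (94 hosts, 126 usable)


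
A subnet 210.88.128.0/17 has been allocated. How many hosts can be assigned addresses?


Host bits = 32 - 17 = 15
Total addresses = 2^15 = 32768
Usable = total - 2 (network and broadcast)
Usable hosts: 32766


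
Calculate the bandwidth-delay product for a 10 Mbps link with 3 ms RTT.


BDP = bandwidth * RTT
= 10 Mbps * 3 ms
= 10 * 1e6 * 3 / 1000 bits
= 30000 bits
= 3750 bytes
= 3.6621 KB
BDP = 30000 bits (3750 bytes)


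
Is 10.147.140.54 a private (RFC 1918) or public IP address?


RFC 1918 private ranges:
  10.0.0.0/8 (10.0.0.0 - 10.255.255.255)
  172.16.0.0/12 (172.16.0.0 - 172.31.255.255)
  192.168.0.0/16 (192.168.0.0 - 192.168.255.255)
Private (in 10.0.0.0/8)


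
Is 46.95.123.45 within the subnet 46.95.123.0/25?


Subnet network: 46.95.123.0
Test IP AND mask: 46.95.123.0
Yes, 46.95.123.45 is in 46.95.123.0/25


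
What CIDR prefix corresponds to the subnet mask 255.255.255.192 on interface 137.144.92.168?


Binary: 11111111.11111111.11111111.11000000
Count leading 1s
Prefix: /26


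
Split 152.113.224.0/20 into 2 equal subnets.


New prefix = 20 + 1 = 21
Each subnet has 2048 addresses
  152.113.224.0/21
  152.113.232.0/21
Subnets: 152.113.224.0/21, 152.113.232.0/21


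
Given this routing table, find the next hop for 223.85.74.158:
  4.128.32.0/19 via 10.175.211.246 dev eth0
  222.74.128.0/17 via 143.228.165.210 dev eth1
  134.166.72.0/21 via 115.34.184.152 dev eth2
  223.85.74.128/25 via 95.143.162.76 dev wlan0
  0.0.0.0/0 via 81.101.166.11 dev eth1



Longest prefix match for 223.85.74.158:
  /19 4.128.32.0: no
  /17 222.74.128.0: no
  /21 134.166.72.0: no
  /25 223.85.74.128: MATCH
  /0 0.0.0.0: MATCH
Selected: next-hop 95.143.162.76 via wlan0 (matched /25)


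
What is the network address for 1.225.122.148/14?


IP:   00000001.11100001.01111010.10010100
Mask: 11111111.11111100.00000000.00000000
AND operation:
Net:  00000001.11100000.00000000.00000000
Network: 1.224.0.0/14


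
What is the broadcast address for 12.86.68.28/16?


Network: 12.86.0.0/16
Host bits = 16
Set all host bits to 1:
Broadcast: 12.86.255.255


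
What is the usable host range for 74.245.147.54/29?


Network: 74.245.147.48
Broadcast: 74.245.147.55
First usable = network + 1
Last usable = broadcast - 1
Range: 74.245.147.49 to 74.245.147.54


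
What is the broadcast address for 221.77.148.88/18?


Network: 221.77.128.0/18
Host bits = 14
Set all host bits to 1:
Broadcast: 221.77.191.255


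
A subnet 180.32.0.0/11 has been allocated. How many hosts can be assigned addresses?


Host bits = 32 - 11 = 21
Total addresses = 2^21 = 2097152
Usable = total - 2 (network and broadcast)
Usable hosts: 2097150


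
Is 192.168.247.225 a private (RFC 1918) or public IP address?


RFC 1918 private ranges:
  10.0.0.0/8 (10.0.0.0 - 10.255.255.255)
  172.16.0.0/12 (172.16.0.0 - 172.31.255.255)
  192.168.0.0/16 (192.168.0.0 - 192.168.255.255)
Private (in 192.168.0.0/16)


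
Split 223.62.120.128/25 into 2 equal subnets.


New prefix = 25 + 1 = 26
Each subnet has 64 addresses
  223.62.120.128/26
  223.62.120.192/26
Subnets: 223.62.120.128/26, 223.62.120.192/26


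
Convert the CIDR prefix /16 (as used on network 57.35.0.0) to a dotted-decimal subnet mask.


/16 means 16 network bits, 16 host bits
Binary: 11111111111111110000000000000000
Mask: 255.255.0.0


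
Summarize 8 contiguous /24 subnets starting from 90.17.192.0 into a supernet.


Original prefix: /24
Number of subnets: 8 = 2^3
New prefix = 24 - 3 = 21
Supernet: 90.17.192.0/21


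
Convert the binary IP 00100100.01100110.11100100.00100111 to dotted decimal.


00100100 = 36
01100110 = 102
11100100 = 228
00100111 = 39
IP: 36.102.228.39


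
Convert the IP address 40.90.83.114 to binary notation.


40 = 00101000
90 = 01011010
83 = 01010011
114 = 01110010
Binary: 00101000.01011010.01010011.01110010


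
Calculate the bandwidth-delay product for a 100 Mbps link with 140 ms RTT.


BDP = bandwidth * RTT
= 100 Mbps * 140 ms
= 100 * 1e6 * 140 / 1000 bits
= 14000000 bits
= 1750000 bytes
= 1708.9844 KB
BDP = 14000000 bits (1750000 bytes)


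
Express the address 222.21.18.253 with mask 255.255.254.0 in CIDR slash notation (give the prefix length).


Binary: 11111111.11111111.11111110.00000000
Count leading 1s
Prefix: /23


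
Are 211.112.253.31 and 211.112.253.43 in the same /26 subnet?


Mask: 255.255.255.192
211.112.253.31 AND mask = 211.112.253.0
211.112.253.43 AND mask = 211.112.253.0
Yes, same subnet (211.112.253.0)


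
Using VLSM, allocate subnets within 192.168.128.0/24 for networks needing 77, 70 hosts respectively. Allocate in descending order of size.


77 hosts -> /25 (126 usable): 192.168.128.0/25
70 hosts -> /25 (126 usable): 192.168.128.128/25
Allocation: 192.168.128.0/25 (77 hosts, 126 usable); 192.168.128.128/25 (70 hosts, 126 usable)


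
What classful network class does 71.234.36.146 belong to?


First octet: 71
Binary: 01000111
0xxxxxxx -> Class A (1-126)
Class A, default mask 255.0.0.0 (/8)


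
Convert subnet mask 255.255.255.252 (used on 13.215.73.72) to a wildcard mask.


Subnet mask: 255.255.255.252
Wildcard = 255.255.255.255 - subnet mask
255 - 255 = 0
255 - 255 = 0
255 - 255 = 0
255 - 252 = 3
Wildcard: 0.0.0.3


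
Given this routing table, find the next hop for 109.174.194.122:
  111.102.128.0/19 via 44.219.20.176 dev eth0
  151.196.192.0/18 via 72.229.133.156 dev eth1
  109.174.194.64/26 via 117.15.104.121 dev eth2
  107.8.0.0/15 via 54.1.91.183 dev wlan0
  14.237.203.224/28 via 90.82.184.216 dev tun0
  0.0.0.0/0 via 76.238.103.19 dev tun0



Longest prefix match for 109.174.194.122:
  /19 111.102.128.0: no
  /18 151.196.192.0: no
  /26 109.174.194.64: MATCH
  /15 107.8.0.0: no
  /28 14.237.203.224: no
  /0 0.0.0.0: MATCH
Selected: next-hop 117.15.104.121 via eth2 (matched /26)
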